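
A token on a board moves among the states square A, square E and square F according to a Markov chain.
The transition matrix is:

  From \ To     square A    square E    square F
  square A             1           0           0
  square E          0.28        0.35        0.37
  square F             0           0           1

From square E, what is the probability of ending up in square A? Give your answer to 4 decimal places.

Let h(s) be the probability of absorption at square A starting from transient state s. Then h(square A) = 1 and h(square F) = 0. By first-step analysis:
h(square E) = 0.28·1 + 0.35·h(square E) + 0.37·0
Solving: h(square E) = 0.4308.
Starting from square E, the probability is 0.4308.

0.4308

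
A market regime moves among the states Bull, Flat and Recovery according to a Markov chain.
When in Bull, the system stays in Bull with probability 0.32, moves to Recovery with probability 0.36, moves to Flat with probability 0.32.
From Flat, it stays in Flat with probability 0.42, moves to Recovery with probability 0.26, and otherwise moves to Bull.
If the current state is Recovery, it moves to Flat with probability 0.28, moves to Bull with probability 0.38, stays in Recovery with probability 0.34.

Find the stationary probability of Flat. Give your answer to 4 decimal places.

Let the stationary distribution be π with π = πP and π_1 + π_2 + π_3 = 1.
π_1 = 0.32·π_1 + 0.32·π_2 + 0.38·π_3
π_2 = 0.32·π_1 + 0.42·π_2 + 0.28·π_3
Solving with the normalization constraint gives π = (0.3392, 0.3414, 0.3195).
So the stationary probability of Flat is 0.3414.

0.3414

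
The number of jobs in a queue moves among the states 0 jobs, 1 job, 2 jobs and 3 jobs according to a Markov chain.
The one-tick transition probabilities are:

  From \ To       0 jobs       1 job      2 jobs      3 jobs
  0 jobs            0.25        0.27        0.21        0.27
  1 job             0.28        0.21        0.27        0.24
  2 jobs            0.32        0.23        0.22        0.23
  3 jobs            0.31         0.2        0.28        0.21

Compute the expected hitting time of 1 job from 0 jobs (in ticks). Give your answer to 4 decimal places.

Let t(s) be the expected number of ticks to first reach 1 job from state s, with t(1 job) = 0. Conditioning on the first tick:
t(0 jobs) = 1 + 0.25·t(0 jobs) + 0.21·t(2 jobs) + 0.27·t(3 jobs)
t(2 jobs) = 1 + 0.32·t(0 jobs) + 0.22·t(2 jobs) + 0.23·t(3 jobs)
t(3 jobs) = 1 + 0.31·t(0 jobs) + 0.28·t(2 jobs) + 0.21·t(3 jobs)
Solving: t(0 jobs) = 4.1052, t(2 jobs) = 4.2597, t(3 jobs) = 4.3865.
Expected ticks from 0 jobs to 1 job: 4.1052.

4.1052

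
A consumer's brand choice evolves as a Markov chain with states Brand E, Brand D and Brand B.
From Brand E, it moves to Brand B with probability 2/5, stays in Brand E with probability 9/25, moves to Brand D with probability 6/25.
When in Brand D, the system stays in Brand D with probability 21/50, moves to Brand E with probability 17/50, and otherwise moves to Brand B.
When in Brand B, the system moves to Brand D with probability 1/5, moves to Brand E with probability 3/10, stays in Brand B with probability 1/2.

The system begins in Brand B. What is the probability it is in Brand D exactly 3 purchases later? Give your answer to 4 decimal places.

0.2694

Propagate the distribution vector 3 purchases from Brand B.
After 0 purchases: (0.0000, 0.0000, 1.0000)
After 1 purchase: (0.3000, 0.2000, 0.5000)
After 2 purchases: (0.3260, 0.2560, 0.4180)
After 3 purchases: (0.3298, 0.2694, 0.4008)
P(in Brand D after 3 purchases) = 0.2694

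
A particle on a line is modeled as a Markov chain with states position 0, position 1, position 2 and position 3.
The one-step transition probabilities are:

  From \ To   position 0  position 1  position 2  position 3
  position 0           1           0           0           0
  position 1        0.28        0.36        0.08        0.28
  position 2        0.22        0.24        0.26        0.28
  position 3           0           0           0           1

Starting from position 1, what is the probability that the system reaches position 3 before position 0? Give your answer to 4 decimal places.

0.5053

Let h(s) be the probability of absorption at position 3 starting from transient state s. Then h(position 3) = 1 and h(position 0) = 0. By first-step analysis:
h(position 1) = 0.28·0 + 0.36·h(position 1) + 0.08·h(position 2) + 0.28·1
h(position 2) = 0.22·0 + 0.24·h(position 1) + 0.26·h(position 2) + 0.28·1
Solving: h(position 1) = 0.5053, h(position 2) = 0.5423.
Starting from position 1, the probability is 0.5053.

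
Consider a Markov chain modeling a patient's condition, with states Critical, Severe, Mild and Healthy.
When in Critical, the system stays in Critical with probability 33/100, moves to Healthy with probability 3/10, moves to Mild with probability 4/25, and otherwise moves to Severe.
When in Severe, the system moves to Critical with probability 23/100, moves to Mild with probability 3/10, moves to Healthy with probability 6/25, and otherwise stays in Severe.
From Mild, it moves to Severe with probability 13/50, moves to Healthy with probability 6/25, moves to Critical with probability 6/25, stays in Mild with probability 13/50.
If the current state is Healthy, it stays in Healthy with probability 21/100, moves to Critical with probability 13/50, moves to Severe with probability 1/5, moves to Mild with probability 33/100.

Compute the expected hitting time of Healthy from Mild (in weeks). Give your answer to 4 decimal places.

3.9114

Let t(s) be the expected number of weeks to first reach Healthy from state s, with t(Healthy) = 0. Conditioning on the first week:
t(Critical) = 1 + 0.33·t(Critical) + 0.21·t(Severe) + 0.16·t(Mild)
t(Severe) = 1 + 0.23·t(Critical) + 0.23·t(Severe) + 0.3·t(Mild)
t(Mild) = 1 + 0.24·t(Critical) + 0.26·t(Severe) + 0.26·t(Mild)
Solving: t(Critical) = 3.6533, t(Severe) = 3.9139, t(Mild) = 3.9114.
Expected weeks from Mild to Healthy: 3.9114.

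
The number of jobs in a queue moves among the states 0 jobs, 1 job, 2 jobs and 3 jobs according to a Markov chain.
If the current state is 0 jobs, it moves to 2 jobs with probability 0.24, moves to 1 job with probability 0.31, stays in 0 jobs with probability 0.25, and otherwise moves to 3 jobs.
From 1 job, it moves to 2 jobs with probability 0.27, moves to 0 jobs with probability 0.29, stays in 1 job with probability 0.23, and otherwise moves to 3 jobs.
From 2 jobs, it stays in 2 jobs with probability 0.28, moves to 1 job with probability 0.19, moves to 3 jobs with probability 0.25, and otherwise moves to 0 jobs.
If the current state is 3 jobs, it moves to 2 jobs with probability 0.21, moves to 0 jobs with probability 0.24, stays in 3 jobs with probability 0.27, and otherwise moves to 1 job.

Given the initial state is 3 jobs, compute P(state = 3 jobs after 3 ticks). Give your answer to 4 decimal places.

0.2312

Propagate the distribution vector 3 ticks from 3 jobs.
After 0 ticks: (0.0000, 0.0000, 0.0000, 1.0000)
After 1 tick: (0.2400, 0.2800, 0.2100, 0.2700)
After 2 ticks: (0.2648, 0.2543, 0.2487, 0.2322)
After 3 ticks: (0.2653, 0.2528, 0.2506, 0.2312)
P(in 3 jobs after 3 ticks) = 0.2312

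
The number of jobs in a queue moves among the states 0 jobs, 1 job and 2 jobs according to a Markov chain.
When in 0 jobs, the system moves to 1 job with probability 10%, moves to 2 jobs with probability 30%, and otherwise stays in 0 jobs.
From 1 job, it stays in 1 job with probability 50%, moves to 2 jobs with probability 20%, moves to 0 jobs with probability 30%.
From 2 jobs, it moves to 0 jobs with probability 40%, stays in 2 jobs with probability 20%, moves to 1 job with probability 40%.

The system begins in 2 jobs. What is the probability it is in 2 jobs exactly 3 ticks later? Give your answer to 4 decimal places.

Propagate the distribution vector 3 ticks from 2 jobs.
After 0 ticks: (0.0000, 0.0000, 1.0000)
After 1 tick: (0.4000, 0.4000, 0.2000)
After 2 ticks: (0.4400, 0.3200, 0.2400)
After 3 ticks: (0.4560, 0.3000, 0.2440)
P(in 2 jobs after 3 ticks) = 0.2440

0.2440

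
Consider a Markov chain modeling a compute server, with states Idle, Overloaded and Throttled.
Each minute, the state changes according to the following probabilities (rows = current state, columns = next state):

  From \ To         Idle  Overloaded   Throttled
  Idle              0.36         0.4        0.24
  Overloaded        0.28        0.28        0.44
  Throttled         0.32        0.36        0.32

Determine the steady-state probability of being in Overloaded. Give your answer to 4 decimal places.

0.3451

Let the stationary distribution be π with π = πP and π_1 + π_2 + π_3 = 1.
π_1 = 0.36·π_1 + 0.28·π_2 + 0.32·π_3
π_2 = 0.4·π_1 + 0.28·π_2 + 0.36·π_3
Solving with the normalization constraint gives π = (0.3190, 0.3451, 0.3359).
So the stationary probability of Overloaded is 0.3451.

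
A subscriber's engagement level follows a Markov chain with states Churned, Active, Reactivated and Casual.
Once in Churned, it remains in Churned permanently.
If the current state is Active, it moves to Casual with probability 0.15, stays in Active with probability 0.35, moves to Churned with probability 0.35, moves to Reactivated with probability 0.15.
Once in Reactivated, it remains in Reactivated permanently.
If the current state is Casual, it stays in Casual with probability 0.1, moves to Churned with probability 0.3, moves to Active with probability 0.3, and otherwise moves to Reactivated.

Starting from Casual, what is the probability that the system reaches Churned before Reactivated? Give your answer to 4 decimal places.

Let h(s) be the probability of absorption at Churned starting from transient state s. Then h(Churned) = 1 and h(Reactivated) = 0. By first-step analysis:
h(Active) = 0.35·1 + 0.35·h(Active) + 0.15·0 + 0.15·h(Casual)
h(Casual) = 0.3·1 + 0.3·h(Active) + 0.3·0 + 0.1·h(Casual)
Solving: h(Active) = 0.6667, h(Casual) = 0.5556.
Starting from Casual, the probability is 0.5556.

0.5556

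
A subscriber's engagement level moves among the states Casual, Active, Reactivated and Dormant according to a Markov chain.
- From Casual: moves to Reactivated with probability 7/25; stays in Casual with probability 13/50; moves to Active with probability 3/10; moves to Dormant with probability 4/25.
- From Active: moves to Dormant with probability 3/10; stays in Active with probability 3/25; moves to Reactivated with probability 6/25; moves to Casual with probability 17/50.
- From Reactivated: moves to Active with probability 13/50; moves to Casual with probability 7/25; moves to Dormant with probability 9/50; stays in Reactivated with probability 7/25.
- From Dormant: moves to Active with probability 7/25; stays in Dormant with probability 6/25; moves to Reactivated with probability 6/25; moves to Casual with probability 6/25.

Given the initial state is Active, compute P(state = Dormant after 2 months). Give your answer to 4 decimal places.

Propagate the distribution vector 2 months from Active.
After 0 months: (0.0000, 1.0000, 0.0000, 0.0000)
After 1 month: (0.3400, 0.1200, 0.2400, 0.3000)
After 2 months: (0.2684, 0.2628, 0.2632, 0.2056)
P(in Dormant after 2 months) = 0.2056

0.2056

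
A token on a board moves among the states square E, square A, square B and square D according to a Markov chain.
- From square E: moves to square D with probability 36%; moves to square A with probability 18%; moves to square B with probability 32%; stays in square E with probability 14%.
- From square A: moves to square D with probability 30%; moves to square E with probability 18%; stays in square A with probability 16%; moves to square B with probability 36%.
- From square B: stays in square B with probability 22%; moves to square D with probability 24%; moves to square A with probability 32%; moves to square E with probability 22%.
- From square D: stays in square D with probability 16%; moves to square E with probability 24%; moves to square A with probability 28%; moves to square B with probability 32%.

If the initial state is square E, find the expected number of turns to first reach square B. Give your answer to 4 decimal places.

Let t(s) be the expected number of turns to first reach square B from state s, with t(square B) = 0. Conditioning on the first turn:
t(square E) = 1 + 0.14·t(square E) + 0.18·t(square A) + 0.36·t(square D)
t(square A) = 1 + 0.18·t(square E) + 0.16·t(square A) + 0.3·t(square D)
t(square D) = 1 + 0.24·t(square E) + 0.28·t(square A) + 0.16·t(square D)
Solving: t(square E) = 3.0470, t(square A) = 2.9281, t(square D) = 3.0371.
Expected turns from square E to square B: 3.0470.

3.0470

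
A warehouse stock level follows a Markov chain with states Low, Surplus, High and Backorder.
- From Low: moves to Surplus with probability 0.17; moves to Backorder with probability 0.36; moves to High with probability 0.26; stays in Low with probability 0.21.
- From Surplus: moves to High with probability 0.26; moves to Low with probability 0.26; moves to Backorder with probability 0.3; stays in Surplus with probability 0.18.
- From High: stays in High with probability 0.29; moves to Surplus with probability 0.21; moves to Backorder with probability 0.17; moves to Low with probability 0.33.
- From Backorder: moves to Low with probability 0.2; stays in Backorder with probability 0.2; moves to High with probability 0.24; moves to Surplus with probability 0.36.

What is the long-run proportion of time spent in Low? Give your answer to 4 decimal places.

Let the stationary distribution be π with π = πP and π_1 + π_2 + π_3 + π_4 = 1.
π_1 = 0.21·π_1 + 0.26·π_2 + 0.33·π_3 + 0.2·π_4
π_2 = 0.17·π_1 + 0.18·π_2 + 0.21·π_3 + 0.36·π_4
π_3 = 0.26·π_1 + 0.26·π_2 + 0.29·π_3 + 0.24·π_4
Solving with the normalization constraint gives π = (0.2505, 0.2313, 0.2628, 0.2553).
So the stationary probability of Low is 0.2505.

0.2505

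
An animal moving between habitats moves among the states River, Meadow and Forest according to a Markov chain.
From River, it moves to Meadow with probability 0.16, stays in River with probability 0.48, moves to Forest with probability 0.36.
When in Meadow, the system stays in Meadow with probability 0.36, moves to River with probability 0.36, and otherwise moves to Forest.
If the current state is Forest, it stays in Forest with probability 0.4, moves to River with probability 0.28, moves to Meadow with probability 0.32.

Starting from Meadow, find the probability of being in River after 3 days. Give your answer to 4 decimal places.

Propagate the distribution vector 3 days from Meadow.
After 0 days: (0.0000, 1.0000, 0.0000)
After 1 day: (0.3600, 0.3600, 0.2800)
After 2 days: (0.3808, 0.2768, 0.3424)
After 3 days: (0.3783, 0.2701, 0.3516)
P(in River after 3 days) = 0.3783

0.3783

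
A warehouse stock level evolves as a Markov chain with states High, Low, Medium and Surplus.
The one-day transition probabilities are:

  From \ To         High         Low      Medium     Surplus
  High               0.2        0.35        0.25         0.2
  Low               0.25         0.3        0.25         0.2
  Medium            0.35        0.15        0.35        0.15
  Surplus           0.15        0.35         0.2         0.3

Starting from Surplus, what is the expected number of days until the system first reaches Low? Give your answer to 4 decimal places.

Let t(s) be the expected number of days to first reach Low from state s, with t(Low) = 0. Conditioning on the first day:
t(High) = 1 + 0.2·t(High) + 0.25·t(Medium) + 0.2·t(Surplus)
t(Medium) = 1 + 0.35·t(High) + 0.35·t(Medium) + 0.15·t(Surplus)
t(Surplus) = 1 + 0.15·t(High) + 0.2·t(Medium) + 0.3·t(Surplus)
Solving: t(High) = 3.3698, t(Medium) = 4.1210, t(Surplus) = 3.3281.
Expected days from Surplus to Low: 3.3281.

3.3281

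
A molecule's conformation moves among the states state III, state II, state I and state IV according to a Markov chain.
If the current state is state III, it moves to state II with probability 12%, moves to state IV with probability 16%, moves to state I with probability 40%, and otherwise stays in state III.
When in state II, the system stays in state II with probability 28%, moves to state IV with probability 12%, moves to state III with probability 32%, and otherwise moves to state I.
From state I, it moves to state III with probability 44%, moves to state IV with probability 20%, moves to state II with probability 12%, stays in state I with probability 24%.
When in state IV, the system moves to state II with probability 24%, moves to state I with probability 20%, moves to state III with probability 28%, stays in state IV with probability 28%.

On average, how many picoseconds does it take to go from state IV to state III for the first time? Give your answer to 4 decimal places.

3.0755

Let t(s) be the expected number of picoseconds to first reach state III from state s, with t(state III) = 0. Conditioning on the first picosecond:
t(state II) = 1 + 0.28·t(state II) + 0.28·t(state I) + 0.12·t(state IV)
t(state I) = 1 + 0.12·t(state II) + 0.24·t(state I) + 0.2·t(state IV)
t(state IV) = 1 + 0.24·t(state II) + 0.2·t(state I) + 0.28·t(state IV)
Solving: t(state II) = 2.9064, t(state I) = 2.5840, t(state IV) = 3.0755.
Expected picoseconds from state IV to state III: 3.0755.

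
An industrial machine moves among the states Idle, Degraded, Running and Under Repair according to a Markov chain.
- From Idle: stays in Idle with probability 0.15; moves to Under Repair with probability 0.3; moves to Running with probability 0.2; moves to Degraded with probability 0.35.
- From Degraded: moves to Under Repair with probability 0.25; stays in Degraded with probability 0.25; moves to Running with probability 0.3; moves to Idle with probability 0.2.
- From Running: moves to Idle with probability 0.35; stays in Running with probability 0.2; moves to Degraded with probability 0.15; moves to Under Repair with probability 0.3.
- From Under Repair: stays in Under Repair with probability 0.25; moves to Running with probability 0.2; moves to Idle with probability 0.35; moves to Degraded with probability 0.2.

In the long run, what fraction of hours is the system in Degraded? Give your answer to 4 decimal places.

Let the stationary distribution be π with π = πP and π_1 + π_2 + π_3 + π_4 = 1.
π_1 = 0.15·π_1 + 0.2·π_2 + 0.35·π_3 + 0.35·π_4
π_2 = 0.35·π_1 + 0.25·π_2 + 0.15·π_3 + 0.2·π_4
π_3 = 0.2·π_1 + 0.3·π_2 + 0.2·π_3 + 0.2·π_4
Solving with the normalization constraint gives π = (0.2617, 0.2401, 0.2240, 0.2743).
So the stationary probability of Degraded is 0.2401.

0.2401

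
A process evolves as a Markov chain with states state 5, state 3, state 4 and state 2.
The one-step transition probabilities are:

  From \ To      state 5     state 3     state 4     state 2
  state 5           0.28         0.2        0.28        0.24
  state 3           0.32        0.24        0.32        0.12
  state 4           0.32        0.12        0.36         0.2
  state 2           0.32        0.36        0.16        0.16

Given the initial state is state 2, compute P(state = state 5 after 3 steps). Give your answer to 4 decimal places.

0.3077

Propagate the distribution vector 3 steps from state 2.
After 0 steps: (0.0000, 0.0000, 0.0000, 1.0000)
After 1 step: (0.3200, 0.3600, 0.1600, 0.1600)
After 2 steps: (0.3072, 0.2272, 0.2880, 0.1776)
After 3 steps: (0.3077, 0.2145, 0.2908, 0.1870)
P(in state 5 after 3 steps) = 0.3077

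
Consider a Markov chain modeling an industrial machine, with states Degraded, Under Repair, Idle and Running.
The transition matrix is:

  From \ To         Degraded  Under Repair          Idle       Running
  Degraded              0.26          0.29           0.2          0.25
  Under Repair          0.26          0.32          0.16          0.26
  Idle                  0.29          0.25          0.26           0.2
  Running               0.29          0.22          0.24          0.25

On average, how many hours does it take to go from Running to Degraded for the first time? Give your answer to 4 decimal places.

3.5405

Let t(s) be the expected number of hours to first reach Degraded from state s, with t(Degraded) = 0. Conditioning on the first hour:
t(Under Repair) = 1 + 0.32·t(Under Repair) + 0.16·t(Idle) + 0.26·t(Running)
t(Idle) = 1 + 0.25·t(Under Repair) + 0.26·t(Idle) + 0.2·t(Running)
t(Running) = 1 + 0.22·t(Under Repair) + 0.24·t(Idle) + 0.25·t(Running)
Solving: t(Under Repair) = 3.6582, t(Idle) = 3.5441, t(Running) = 3.5405.
Expected hours from Running to Degraded: 3.5405.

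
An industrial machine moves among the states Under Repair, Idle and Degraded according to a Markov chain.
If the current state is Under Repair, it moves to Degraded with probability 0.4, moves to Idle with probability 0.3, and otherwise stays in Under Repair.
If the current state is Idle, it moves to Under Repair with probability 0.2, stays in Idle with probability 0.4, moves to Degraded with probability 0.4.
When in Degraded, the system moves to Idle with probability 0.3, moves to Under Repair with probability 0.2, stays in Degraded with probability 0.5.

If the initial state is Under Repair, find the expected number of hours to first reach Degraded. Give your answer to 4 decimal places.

Let t(s) be the expected number of hours to first reach Degraded from state s, with t(Degraded) = 0. Conditioning on the first hour:
t(Under Repair) = 1 + 0.3·t(Under Repair) + 0.3·t(Idle)
t(Idle) = 1 + 0.2·t(Under Repair) + 0.4·t(Idle)
Solving: t(Under Repair) = 2.5000, t(Idle) = 2.5000.
Expected hours from Under Repair to Degraded: 2.5000.

2.5000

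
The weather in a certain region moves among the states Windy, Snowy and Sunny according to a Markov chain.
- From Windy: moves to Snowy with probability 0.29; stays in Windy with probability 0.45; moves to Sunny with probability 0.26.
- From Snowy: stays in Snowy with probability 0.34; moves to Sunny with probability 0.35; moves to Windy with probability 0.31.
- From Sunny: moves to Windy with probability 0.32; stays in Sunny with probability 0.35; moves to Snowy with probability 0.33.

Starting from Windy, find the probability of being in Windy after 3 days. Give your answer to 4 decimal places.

Propagate the distribution vector 3 days from Windy.
After 0 days: (1.0000, 0.0000, 0.0000)
After 1 day: (0.4500, 0.2900, 0.2600)
After 2 days: (0.3756, 0.3149, 0.3095)
After 3 days: (0.3657, 0.3181, 0.3162)
P(in Windy after 3 days) = 0.3657

0.3657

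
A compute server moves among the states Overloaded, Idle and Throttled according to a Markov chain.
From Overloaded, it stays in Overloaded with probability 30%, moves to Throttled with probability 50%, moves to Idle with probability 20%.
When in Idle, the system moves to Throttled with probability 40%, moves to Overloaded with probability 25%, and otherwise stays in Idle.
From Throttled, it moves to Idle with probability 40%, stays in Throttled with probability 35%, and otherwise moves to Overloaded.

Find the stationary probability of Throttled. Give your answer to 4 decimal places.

0.4060

Let the stationary distribution be π with π = πP and π_1 + π_2 + π_3 = 1.
π_1 = 0.3·π_1 + 0.25·π_2 + 0.25·π_3
π_2 = 0.2·π_1 + 0.35·π_2 + 0.4·π_3
Solving with the normalization constraint gives π = (0.2632, 0.3308, 0.4060).
So the stationary probability of Throttled is 0.4060.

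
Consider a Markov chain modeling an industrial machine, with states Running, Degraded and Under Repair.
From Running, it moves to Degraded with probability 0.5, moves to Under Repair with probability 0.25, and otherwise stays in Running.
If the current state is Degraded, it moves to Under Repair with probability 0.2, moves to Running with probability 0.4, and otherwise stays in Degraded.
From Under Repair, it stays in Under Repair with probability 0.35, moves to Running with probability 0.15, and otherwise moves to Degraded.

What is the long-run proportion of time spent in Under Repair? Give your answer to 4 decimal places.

Let the stationary distribution be π with π = πP and π_1 + π_2 + π_3 = 1.
π_1 = 0.25·π_1 + 0.4·π_2 + 0.15·π_3
π_2 = 0.5·π_1 + 0.4·π_2 + 0.5·π_3
Solving with the normalization constraint gives π = (0.2929, 0.4545, 0.2525).
So the stationary probability of Under Repair is 0.2525.

0.2525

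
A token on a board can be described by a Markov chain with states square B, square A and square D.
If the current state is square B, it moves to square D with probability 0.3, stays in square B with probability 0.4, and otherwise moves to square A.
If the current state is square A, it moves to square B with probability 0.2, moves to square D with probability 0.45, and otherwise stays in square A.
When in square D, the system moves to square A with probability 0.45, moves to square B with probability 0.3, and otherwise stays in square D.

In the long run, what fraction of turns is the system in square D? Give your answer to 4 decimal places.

0.3385

Let the stationary distribution be π with π = πP and π_1 + π_2 + π_3 = 1.
π_1 = 0.4·π_1 + 0.2·π_2 + 0.3·π_3
π_2 = 0.3·π_1 + 0.35·π_2 + 0.45·π_3
Solving with the normalization constraint gives π = (0.2923, 0.3692, 0.3385).
So the stationary probability of square D is 0.3385.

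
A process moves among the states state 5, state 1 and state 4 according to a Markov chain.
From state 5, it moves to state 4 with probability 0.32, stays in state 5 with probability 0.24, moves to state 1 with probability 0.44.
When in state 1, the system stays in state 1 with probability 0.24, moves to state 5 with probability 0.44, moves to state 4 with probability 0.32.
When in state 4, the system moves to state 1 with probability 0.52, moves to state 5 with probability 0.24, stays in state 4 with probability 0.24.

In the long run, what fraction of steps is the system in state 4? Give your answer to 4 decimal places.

Let the stationary distribution be π with π = πP and π_1 + π_2 + π_3 = 1.
π_1 = 0.24·π_1 + 0.44·π_2 + 0.24·π_3
π_2 = 0.44·π_1 + 0.24·π_2 + 0.52·π_3
Solving with the normalization constraint gives π = (0.3173, 0.3864, 0.2963).
So the stationary probability of state 4 is 0.2963.

0.2963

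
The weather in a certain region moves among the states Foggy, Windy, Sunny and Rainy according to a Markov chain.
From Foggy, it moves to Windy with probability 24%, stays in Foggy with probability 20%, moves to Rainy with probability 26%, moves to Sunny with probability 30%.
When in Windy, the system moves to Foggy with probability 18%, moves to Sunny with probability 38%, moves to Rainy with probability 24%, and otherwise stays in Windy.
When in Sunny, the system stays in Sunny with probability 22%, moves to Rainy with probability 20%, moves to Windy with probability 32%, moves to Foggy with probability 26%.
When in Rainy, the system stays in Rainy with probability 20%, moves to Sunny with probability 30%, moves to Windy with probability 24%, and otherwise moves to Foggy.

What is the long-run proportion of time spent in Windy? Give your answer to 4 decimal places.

Let the stationary distribution be π with π = πP and π_1 + π_2 + π_3 + π_4 = 1.
π_1 = 0.2·π_1 + 0.18·π_2 + 0.26·π_3 + 0.26·π_4
π_2 = 0.24·π_1 + 0.2·π_2 + 0.32·π_3 + 0.24·π_4
π_3 = 0.3·π_1 + 0.38·π_2 + 0.22·π_3 + 0.3·π_4
Solving with the normalization constraint gives π = (0.2261, 0.2536, 0.2966, 0.2237).
So the stationary probability of Windy is 0.2536.

0.2536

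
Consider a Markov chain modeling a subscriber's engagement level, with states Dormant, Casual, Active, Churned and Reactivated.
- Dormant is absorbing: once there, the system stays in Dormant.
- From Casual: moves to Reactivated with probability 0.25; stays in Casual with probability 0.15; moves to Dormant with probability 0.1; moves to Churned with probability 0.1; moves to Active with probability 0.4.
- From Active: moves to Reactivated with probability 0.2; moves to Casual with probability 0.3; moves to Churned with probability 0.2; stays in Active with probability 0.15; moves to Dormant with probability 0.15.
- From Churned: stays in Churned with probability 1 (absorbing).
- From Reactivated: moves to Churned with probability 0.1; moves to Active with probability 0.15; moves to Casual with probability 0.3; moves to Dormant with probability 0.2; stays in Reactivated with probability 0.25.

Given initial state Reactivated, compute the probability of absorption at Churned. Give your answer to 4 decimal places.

Let h(s) be the probability of absorption at Churned starting from transient state s. Then h(Churned) = 1 and h(Dormant) = 0. By first-step analysis:
h(Casual) = 0.1·0 + 0.15·h(Casual) + 0.4·h(Active) + 0.1·1 + 0.25·h(Reactivated)
h(Active) = 0.15·0 + 0.3·h(Casual) + 0.15·h(Active) + 0.2·1 + 0.2·h(Reactivated)
h(Reactivated) = 0.2·0 + 0.3·h(Casual) + 0.15·h(Active) + 0.1·1 + 0.25·h(Reactivated)
Solving: h(Casual) = 0.4811, h(Active) = 0.5055, h(Reactivated) = 0.4269.
Starting from Reactivated, the probability is 0.4269.

0.4269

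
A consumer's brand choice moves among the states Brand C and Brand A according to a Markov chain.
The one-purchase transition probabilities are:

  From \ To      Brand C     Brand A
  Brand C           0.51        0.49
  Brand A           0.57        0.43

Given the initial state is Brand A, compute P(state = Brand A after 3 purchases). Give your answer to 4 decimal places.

0.4621

Propagate the distribution vector 3 purchases from Brand A.
After 0 purchases: (0.0000, 1.0000)
After 1 purchase: (0.5700, 0.4300)
After 2 purchases: (0.5358, 0.4642)
After 3 purchases: (0.5379, 0.4621)
P(in Brand A after 3 purchases) = 0.4621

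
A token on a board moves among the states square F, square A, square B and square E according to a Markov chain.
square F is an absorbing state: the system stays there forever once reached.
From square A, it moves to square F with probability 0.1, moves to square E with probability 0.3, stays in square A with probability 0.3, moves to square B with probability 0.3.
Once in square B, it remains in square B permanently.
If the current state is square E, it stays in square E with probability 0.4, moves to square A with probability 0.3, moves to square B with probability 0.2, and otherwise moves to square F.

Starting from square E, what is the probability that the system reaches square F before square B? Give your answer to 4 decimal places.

Let h(s) be the probability of absorption at square F starting from transient state s. Then h(square F) = 1 and h(square B) = 0. By first-step analysis:
h(square A) = 0.1·1 + 0.3·h(square A) + 0.3·0 + 0.3·h(square E)
h(square E) = 0.1·1 + 0.3·h(square A) + 0.2·0 + 0.4·h(square E)
Solving: h(square A) = 0.2727, h(square E) = 0.3030.
Starting from square E, the probability is 0.3030.

0.3030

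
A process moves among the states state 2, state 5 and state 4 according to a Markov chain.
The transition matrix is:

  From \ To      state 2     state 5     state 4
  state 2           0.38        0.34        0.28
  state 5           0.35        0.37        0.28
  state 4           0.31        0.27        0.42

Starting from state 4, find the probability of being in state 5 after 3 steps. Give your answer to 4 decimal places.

0.3258

Propagate the distribution vector 3 steps from state 4.
After 0 steps: (0.0000, 0.0000, 1.0000)
After 1 step: (0.3100, 0.2700, 0.4200)
After 2 steps: (0.3425, 0.3187, 0.3388)
After 3 steps: (0.3467, 0.3258, 0.3274)
P(in state 5 after 3 steps) = 0.3258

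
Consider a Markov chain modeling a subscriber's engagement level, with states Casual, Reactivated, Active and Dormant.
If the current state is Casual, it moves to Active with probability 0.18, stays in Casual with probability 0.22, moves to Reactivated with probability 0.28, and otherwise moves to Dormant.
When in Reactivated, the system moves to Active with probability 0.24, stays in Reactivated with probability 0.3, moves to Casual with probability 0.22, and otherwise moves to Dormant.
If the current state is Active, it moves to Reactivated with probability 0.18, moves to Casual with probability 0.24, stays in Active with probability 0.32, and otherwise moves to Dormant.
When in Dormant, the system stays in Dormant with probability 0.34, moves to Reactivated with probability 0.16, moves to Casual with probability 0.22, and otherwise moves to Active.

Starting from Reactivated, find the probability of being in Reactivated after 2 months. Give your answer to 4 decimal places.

Propagate the distribution vector 2 months from Reactivated.
After 0 months: (0.0000, 1.0000, 0.0000, 0.0000)
After 1 month: (0.2200, 0.3000, 0.2400, 0.2400)
After 2 months: (0.2248, 0.2332, 0.2556, 0.2864)
P(in Reactivated after 2 months) = 0.2332

0.2332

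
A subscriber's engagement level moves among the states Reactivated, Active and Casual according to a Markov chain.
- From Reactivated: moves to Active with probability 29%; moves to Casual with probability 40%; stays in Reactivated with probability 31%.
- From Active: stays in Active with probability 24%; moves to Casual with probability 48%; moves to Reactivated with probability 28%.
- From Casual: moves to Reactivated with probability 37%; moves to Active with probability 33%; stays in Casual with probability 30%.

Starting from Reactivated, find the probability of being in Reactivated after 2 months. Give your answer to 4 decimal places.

0.3253

Sum over the intermediate state after 1 month:
P = P(Reactivated→Reactivated)·P(Reactivated→Reactivated) + P(Reactivated→Active)·P(Active→Reactivated) + P(Reactivated→Casual)·P(Casual→Reactivated)
  = 0.31×0.31 + 0.29×0.28 + 0.4×0.37
  = 0.0961 + 0.0812 + 0.1480 = 0.3253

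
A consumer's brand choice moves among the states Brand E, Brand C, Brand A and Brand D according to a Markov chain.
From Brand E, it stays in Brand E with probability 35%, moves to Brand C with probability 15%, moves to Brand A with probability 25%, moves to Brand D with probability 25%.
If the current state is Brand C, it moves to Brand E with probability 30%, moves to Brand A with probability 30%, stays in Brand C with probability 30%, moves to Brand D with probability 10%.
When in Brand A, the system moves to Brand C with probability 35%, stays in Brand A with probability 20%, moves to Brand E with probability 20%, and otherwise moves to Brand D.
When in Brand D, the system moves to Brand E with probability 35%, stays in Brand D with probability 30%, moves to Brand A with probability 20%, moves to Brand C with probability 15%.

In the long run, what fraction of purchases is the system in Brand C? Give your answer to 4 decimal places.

0.2326

Let the stationary distribution be π with π = πP and π_1 + π_2 + π_3 + π_4 = 1.
π_1 = 0.35·π_1 + 0.3·π_2 + 0.2·π_3 + 0.35·π_4
π_2 = 0.15·π_1 + 0.3·π_2 + 0.35·π_3 + 0.15·π_4
π_3 = 0.25·π_1 + 0.3·π_2 + 0.2·π_3 + 0.2·π_4
Solving with the normalization constraint gives π = (0.3026, 0.2326, 0.2384, 0.2264).
So the stationary probability of Brand C is 0.2326.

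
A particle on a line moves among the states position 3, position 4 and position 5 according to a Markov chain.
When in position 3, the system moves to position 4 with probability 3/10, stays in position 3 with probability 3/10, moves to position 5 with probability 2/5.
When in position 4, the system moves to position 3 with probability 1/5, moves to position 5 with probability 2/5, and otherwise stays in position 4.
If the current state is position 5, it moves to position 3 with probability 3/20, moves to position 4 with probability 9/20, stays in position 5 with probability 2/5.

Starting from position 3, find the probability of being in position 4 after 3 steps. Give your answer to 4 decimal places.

0.3990

Propagate the distribution vector 3 steps from position 3.
After 0 steps: (1.0000, 0.0000, 0.0000)
After 1 step: (0.3000, 0.3000, 0.4000)
After 2 steps: (0.2100, 0.3900, 0.4000)
After 3 steps: (0.2010, 0.3990, 0.4000)
P(in position 4 after 3 steps) = 0.3990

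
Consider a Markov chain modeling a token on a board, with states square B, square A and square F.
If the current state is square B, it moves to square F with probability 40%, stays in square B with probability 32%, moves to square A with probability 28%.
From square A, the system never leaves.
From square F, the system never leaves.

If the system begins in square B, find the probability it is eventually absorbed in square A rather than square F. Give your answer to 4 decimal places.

0.4118

Let h(s) be the probability of absorption at square A starting from transient state s. Then h(square A) = 1 and h(square F) = 0. By first-step analysis:
h(square B) = 0.32·h(square B) + 0.28·1 + 0.4·0
Solving: h(square B) = 0.4118.
Starting from square B, the probability is 0.4118.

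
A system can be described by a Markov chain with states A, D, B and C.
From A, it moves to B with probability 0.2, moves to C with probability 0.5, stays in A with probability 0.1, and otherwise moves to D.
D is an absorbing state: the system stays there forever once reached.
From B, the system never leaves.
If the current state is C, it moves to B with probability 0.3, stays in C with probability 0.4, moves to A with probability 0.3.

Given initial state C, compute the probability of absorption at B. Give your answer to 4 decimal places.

Let h(s) be the probability of absorption at B starting from transient state s. Then h(B) = 1 and h(D) = 0. By first-step analysis:
h(A) = 0.1·h(A) + 0.2·0 + 0.2·1 + 0.5·h(C)
h(C) = 0.3·h(A) + 0.3·1 + 0.4·h(C)
Solving: h(A) = 0.6923, h(C) = 0.8462.
Starting from C, the probability is 0.8462.

0.8462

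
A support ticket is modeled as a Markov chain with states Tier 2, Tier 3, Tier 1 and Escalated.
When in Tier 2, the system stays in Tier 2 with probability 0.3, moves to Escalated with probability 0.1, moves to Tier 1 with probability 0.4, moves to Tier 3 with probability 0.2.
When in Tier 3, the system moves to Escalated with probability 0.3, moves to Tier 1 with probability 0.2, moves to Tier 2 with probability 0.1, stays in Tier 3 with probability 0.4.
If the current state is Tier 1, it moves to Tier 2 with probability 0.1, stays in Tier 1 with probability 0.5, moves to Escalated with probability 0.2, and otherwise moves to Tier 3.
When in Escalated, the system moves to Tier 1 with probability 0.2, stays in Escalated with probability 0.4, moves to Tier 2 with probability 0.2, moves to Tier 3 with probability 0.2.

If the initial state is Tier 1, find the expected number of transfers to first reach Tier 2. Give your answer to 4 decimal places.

Let t(s) be the expected number of transfers to first reach Tier 2 from state s, with t(Tier 2) = 0. Conditioning on the first transfer:
t(Tier 3) = 1 + 0.4·t(Tier 3) + 0.2·t(Tier 1) + 0.3·t(Escalated)
t(Tier 1) = 1 + 0.2·t(Tier 3) + 0.5·t(Tier 1) + 0.2·t(Escalated)
t(Escalated) = 1 + 0.2·t(Tier 3) + 0.2·t(Tier 1) + 0.4·t(Escalated)
Solving: t(Tier 3) = 7.6829, t(Tier 1) = 7.8049, t(Escalated) = 6.8293.
Expected transfers from Tier 1 to Tier 2: 7.8049.

7.8049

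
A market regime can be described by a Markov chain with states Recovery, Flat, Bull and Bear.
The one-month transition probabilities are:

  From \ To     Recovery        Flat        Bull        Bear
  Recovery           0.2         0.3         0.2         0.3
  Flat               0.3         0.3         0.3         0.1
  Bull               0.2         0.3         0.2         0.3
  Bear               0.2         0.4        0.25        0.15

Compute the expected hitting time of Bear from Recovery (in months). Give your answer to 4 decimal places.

4.1667

Let t(s) be the expected number of months to first reach Bear from state s, with t(Bear) = 0. Conditioning on the first month:
t(Recovery) = 1 + 0.2·t(Recovery) + 0.3·t(Flat) + 0.2·t(Bull)
t(Flat) = 1 + 0.3·t(Recovery) + 0.3·t(Flat) + 0.3·t(Bull)
t(Bull) = 1 + 0.2·t(Recovery) + 0.3·t(Flat) + 0.2·t(Bull)
Solving: t(Recovery) = 4.1667, t(Flat) = 5.0000, t(Bull) = 4.1667.
Expected months from Recovery to Bear: 4.1667.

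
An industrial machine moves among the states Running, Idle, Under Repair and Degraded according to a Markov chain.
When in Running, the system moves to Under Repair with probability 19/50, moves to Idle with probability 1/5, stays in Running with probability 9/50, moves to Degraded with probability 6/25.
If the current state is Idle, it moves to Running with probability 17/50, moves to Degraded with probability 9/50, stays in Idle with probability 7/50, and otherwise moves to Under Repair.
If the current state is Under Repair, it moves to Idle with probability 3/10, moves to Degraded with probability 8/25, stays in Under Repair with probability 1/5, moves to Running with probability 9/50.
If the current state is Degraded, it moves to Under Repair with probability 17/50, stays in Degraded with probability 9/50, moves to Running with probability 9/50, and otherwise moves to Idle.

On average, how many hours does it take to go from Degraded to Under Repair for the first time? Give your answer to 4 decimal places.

2.8675

Let t(s) be the expected number of hours to first reach Under Repair from state s, with t(Under Repair) = 0. Conditioning on the first hour:
t(Running) = 1 + 0.18·t(Running) + 0.2·t(Idle) + 0.24·t(Degraded)
t(Idle) = 1 + 0.34·t(Running) + 0.14·t(Idle) + 0.18·t(Degraded)
t(Degraded) = 1 + 0.18·t(Running) + 0.3·t(Idle) + 0.18·t(Degraded)
Solving: t(Running) = 2.7544, t(Idle) = 2.8519, t(Degraded) = 2.8675.
Expected hours from Degraded to Under Repair: 2.8675.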